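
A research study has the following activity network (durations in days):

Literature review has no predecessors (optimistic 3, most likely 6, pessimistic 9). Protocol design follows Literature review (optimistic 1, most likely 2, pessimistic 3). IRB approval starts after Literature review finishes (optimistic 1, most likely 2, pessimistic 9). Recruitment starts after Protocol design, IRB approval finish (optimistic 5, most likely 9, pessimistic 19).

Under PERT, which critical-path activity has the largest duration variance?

te_Literature review = (3 + 4·6 + 9)/6 = 36/6 = 6; σ²_Literature review = ((9−3)/6)² = 1.000
te_Protocol design = (1 + 4·2 + 3)/6 = 12/6 = 2; σ²_Protocol design = ((3−1)/6)² = 0.111
te_IRB approval = (1 + 4·2 + 9)/6 = 18/6 = 3; σ²_IRB approval = ((9−1)/6)² = 1.778
te_Recruitment = (5 + 4·9 + 19)/6 = 60/6 = 10; σ²_Recruitment = ((19−5)/6)² = 5.444

Forward pass:
ES_Literature review = 0; EF_Literature review = 6
ES_Protocol design = 6; EF_Protocol design = 6+2 = 8
ES_IRB approval = 6; EF_IRB approval = 6+3 = 9
ES_Recruitment = max(EF_Protocol design=8, EF_IRB approval=9) = 9; EF_Recruitment = 9+10 = 19
Expected project duration μ = 19 days. Critical path: Literature review → IRB approval → Recruitment.

Variances on critical path: σ²_Literature review=1.000, σ²_IRB approval=1.778, σ²_Recruitment=5.444.
Largest is σ²_Recruitment = 5.444.

Recruitment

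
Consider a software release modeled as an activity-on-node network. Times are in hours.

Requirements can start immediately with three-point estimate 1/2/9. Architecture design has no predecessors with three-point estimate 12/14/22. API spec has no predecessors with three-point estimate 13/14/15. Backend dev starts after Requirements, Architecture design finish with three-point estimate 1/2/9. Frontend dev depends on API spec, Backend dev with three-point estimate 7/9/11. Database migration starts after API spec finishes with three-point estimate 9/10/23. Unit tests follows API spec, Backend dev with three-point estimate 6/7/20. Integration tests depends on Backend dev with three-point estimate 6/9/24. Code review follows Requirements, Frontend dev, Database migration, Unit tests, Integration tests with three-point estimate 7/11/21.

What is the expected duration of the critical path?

te_Requirements = (1 + 4·2 + 9)/6 = 18/6 = 3
te_Architecture design = (12 + 4·14 + 22)/6 = 90/6 = 15
te_API spec = (13 + 4·14 + 15)/6 = 84/6 = 14
te_Backend dev = (1 + 4·2 + 9)/6 = 18/6 = 3
te_Frontend dev = (7 + 4·9 + 11)/6 = 54/6 = 9
te_Database migration = (9 + 4·10 + 23)/6 = 72/6 = 12
te_Unit tests = (6 + 4·7 + 20)/6 = 54/6 = 9
te_Integration tests = (6 + 4·9 + 24)/6 = 66/6 = 11
te_Code review = (7 + 4·11 + 21)/6 = 72/6 = 12

Forward pass:
ES_Requirements = 0; EF_Requirements = 3
ES_Architecture design = 0; EF_Architecture design = 15
ES_API spec = 0; EF_API spec = 14
ES_Backend dev = max(EF_Requirements=3, EF_Architecture design=15) = 15; EF_Backend dev = 15+3 = 18
ES_Frontend dev = max(EF_API spec=14, EF_Backend dev=18) = 18; EF_Frontend dev = 18+9 = 27
ES_Database migration = 14; EF_Database migration = 14+12 = 26
ES_Unit tests = max(EF_API spec=14, EF_Backend dev=18) = 18; EF_Unit tests = 18+9 = 27
ES_Integration tests = 18; EF_Integration tests = 18+11 = 29
ES_Code review = max(EF_Requirements=3, EF_Frontend dev=27, EF_Database migration=26, EF_Unit tests=27, EF_Integration tests=29) = 29; EF_Code review = 29+12 = 41
Expected project duration μ = 41 hours. Critical path: Architecture design → Backend dev → Integration tests → Code review.

41 hours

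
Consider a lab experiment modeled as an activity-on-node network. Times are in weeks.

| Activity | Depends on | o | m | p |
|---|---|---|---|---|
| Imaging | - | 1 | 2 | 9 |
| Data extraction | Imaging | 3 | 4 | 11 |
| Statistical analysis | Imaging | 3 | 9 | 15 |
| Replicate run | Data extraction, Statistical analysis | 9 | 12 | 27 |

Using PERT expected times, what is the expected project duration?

26 weeks

te_Imaging = (1 + 4·2 + 9)/6 = 18/6 = 3
te_Data extraction = (3 + 4·4 + 11)/6 = 30/6 = 5
te_Statistical analysis = (3 + 4·9 + 15)/6 = 54/6 = 9
te_Replicate run = (9 + 4·12 + 27)/6 = 84/6 = 14

Forward pass:
ES_Imaging = 0; EF_Imaging = 3
ES_Data extraction = 3; EF_Data extraction = 3+5 = 8
ES_Statistical analysis = 3; EF_Statistical analysis = 3+9 = 12
ES_Replicate run = max(EF_Data extraction=8, EF_Statistical analysis=12) = 12; EF_Replicate run = 12+14 = 26
Expected project duration μ = 26 weeks. Critical path: Imaging → Statistical analysis → Replicate run.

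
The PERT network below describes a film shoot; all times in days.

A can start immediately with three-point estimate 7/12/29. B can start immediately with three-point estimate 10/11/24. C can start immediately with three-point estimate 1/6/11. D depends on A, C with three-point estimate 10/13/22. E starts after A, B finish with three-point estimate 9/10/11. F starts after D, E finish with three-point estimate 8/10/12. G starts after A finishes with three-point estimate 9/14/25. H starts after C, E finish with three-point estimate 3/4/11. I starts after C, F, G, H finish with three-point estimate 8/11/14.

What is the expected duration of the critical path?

te_A = (7 + 4·12 + 29)/6 = 84/6 = 14
te_B = (10 + 4·11 + 24)/6 = 78/6 = 13
te_C = (1 + 4·6 + 11)/6 = 36/6 = 6
te_D = (10 + 4·13 + 22)/6 = 84/6 = 14
te_E = (9 + 4·10 + 11)/6 = 60/6 = 10
te_F = (8 + 4·10 + 12)/6 = 60/6 = 10
te_G = (9 + 4·14 + 25)/6 = 90/6 = 15
te_H = (3 + 4·4 + 11)/6 = 30/6 = 5
te_I = (8 + 4·11 + 14)/6 = 66/6 = 11

Forward pass:
ES_A = 0; EF_A = 14
ES_B = 0; EF_B = 13
ES_C = 0; EF_C = 6
ES_D = max(EF_A=14, EF_C=6) = 14; EF_D = 14+14 = 28
ES_E = max(EF_A=14, EF_B=13) = 14; EF_E = 14+10 = 24
ES_F = max(EF_D=28, EF_E=24) = 28; EF_F = 28+10 = 38
ES_G = 14; EF_G = 14+15 = 29
ES_H = max(EF_C=6, EF_E=24) = 24; EF_H = 24+5 = 29
ES_I = max(EF_C=6, EF_F=38, EF_G=29, EF_H=29) = 38; EF_I = 38+11 = 49
Expected project duration μ = 49 days. Critical path: A → D → F → I.

49 days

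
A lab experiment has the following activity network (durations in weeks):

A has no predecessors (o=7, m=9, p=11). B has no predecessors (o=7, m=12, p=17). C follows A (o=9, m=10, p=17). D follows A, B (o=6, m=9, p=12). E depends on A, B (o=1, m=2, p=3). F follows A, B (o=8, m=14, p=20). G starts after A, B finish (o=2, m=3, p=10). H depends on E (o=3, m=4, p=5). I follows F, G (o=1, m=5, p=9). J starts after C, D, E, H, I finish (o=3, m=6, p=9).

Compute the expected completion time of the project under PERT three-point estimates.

te_A = (7 + 4·9 + 11)/6 = 54/6 = 9
te_B = (7 + 4·12 + 17)/6 = 72/6 = 12
te_C = (9 + 4·10 + 17)/6 = 66/6 = 11
te_D = (6 + 4·9 + 12)/6 = 54/6 = 9
te_E = (1 + 4·2 + 3)/6 = 12/6 = 2
te_F = (8 + 4·14 + 20)/6 = 84/6 = 14
te_G = (2 + 4·3 + 10)/6 = 24/6 = 4
te_H = (3 + 4·4 + 5)/6 = 24/6 = 4
te_I = (1 + 4·5 + 9)/6 = 30/6 = 5
te_J = (3 + 4·6 + 9)/6 = 36/6 = 6

Forward pass:
ES_A = 0; EF_A = 9
ES_B = 0; EF_B = 12
ES_C = 9; EF_C = 9+11 = 20
ES_D = max(EF_A=9, EF_B=12) = 12; EF_D = 12+9 = 21
ES_E = max(EF_A=9, EF_B=12) = 12; EF_E = 12+2 = 14
ES_F = max(EF_A=9, EF_B=12) = 12; EF_F = 12+14 = 26
ES_G = max(EF_A=9, EF_B=12) = 12; EF_G = 12+4 = 16
ES_H = 14; EF_H = 14+4 = 18
ES_I = max(EF_F=26, EF_G=16) = 26; EF_I = 26+5 = 31
ES_J = max(EF_C=20, EF_D=21, EF_E=14, EF_H=18, EF_I=31) = 31; EF_J = 31+6 = 37
Expected project duration μ = 37 weeks. Critical path: B → F → I → J.

37 weeks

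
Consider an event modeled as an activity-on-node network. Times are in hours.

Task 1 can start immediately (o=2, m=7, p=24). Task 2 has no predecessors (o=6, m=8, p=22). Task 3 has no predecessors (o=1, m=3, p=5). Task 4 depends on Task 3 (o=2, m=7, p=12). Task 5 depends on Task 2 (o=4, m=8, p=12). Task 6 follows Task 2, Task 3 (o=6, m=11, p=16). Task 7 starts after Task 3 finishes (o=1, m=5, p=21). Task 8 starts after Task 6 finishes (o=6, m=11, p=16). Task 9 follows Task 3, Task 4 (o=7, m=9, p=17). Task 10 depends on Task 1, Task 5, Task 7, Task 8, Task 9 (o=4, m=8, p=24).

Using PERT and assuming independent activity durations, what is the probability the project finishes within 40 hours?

0.341

te_Task 1 = (2 + 4·7 + 24)/6 = 54/6 = 9; σ²_Task 1 = ((24−2)/6)² = 13.444
te_Task 2 = (6 + 4·8 + 22)/6 = 60/6 = 10; σ²_Task 2 = ((22−6)/6)² = 7.111
te_Task 3 = (1 + 4·3 + 5)/6 = 18/6 = 3; σ²_Task 3 = ((5−1)/6)² = 0.444
te_Task 4 = (2 + 4·7 + 12)/6 = 42/6 = 7; σ²_Task 4 = ((12−2)/6)² = 2.778
te_Task 5 = (4 + 4·8 + 12)/6 = 48/6 = 8; σ²_Task 5 = ((12−4)/6)² = 1.778
te_Task 6 = (6 + 4·11 + 16)/6 = 66/6 = 11; σ²_Task 6 = ((16−6)/6)² = 2.778
te_Task 7 = (1 + 4·5 + 21)/6 = 42/6 = 7; σ²_Task 7 = ((21−1)/6)² = 11.111
te_Task 8 = (6 + 4·11 + 16)/6 = 66/6 = 11; σ²_Task 8 = ((16−6)/6)² = 2.778
te_Task 9 = (7 + 4·9 + 17)/6 = 60/6 = 10; σ²_Task 9 = ((17−7)/6)² = 2.778
te_Task 10 = (4 + 4·8 + 24)/6 = 60/6 = 10; σ²_Task 10 = ((24−4)/6)² = 11.111

Forward pass:
ES_Task 1 = 0; EF_Task 1 = 9
ES_Task 2 = 0; EF_Task 2 = 10
ES_Task 3 = 0; EF_Task 3 = 3
ES_Task 4 = 3; EF_Task 4 = 3+7 = 10
ES_Task 5 = 10; EF_Task 5 = 10+8 = 18
ES_Task 6 = max(EF_Task 2=10, EF_Task 3=3) = 10; EF_Task 6 = 10+11 = 21
ES_Task 7 = 3; EF_Task 7 = 3+7 = 10
ES_Task 8 = 21; EF_Task 8 = 21+11 = 32
ES_Task 9 = max(EF_Task 3=3, EF_Task 4=10) = 10; EF_Task 9 = 10+10 = 20
ES_Task 10 = max(EF_Task 1=9, EF_Task 5=18, EF_Task 7=10, EF_Task 8=32, EF_Task 9=20) = 32; EF_Task 10 = 32+10 = 42
Expected project duration μ = 42 hours. Critical path: Task 2 → Task 6 → Task 8 → Task 10.

Variance along critical path = 7.111 + 2.778 + 2.778 + 11.111 = 23.778; σ = √23.778 = 4.876 hours.
Z = (40 − 42) / 4.876 = -0.410
P(T ≤ 40) = Φ(-0.410) ≈ 0.341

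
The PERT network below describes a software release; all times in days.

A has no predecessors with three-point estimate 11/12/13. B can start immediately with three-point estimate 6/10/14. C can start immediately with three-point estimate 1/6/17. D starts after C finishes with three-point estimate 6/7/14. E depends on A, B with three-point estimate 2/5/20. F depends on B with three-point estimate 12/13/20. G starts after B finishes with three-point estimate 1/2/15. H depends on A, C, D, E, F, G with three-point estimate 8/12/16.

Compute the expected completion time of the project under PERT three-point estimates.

te_A = (11 + 4·12 + 13)/6 = 72/6 = 12
te_B = (6 + 4·10 + 14)/6 = 60/6 = 10
te_C = (1 + 4·6 + 17)/6 = 42/6 = 7
te_D = (6 + 4·7 + 14)/6 = 48/6 = 8
te_E = (2 + 4·5 + 20)/6 = 42/6 = 7
te_F = (12 + 4·13 + 20)/6 = 84/6 = 14
te_G = (1 + 4·2 + 15)/6 = 24/6 = 4
te_H = (8 + 4·12 + 16)/6 = 72/6 = 12

Forward pass:
ES_A = 0; EF_A = 12
ES_B = 0; EF_B = 10
ES_C = 0; EF_C = 7
ES_D = 7; EF_D = 7+8 = 15
ES_E = max(EF_A=12, EF_B=10) = 12; EF_E = 12+7 = 19
ES_F = 10; EF_F = 10+14 = 24
ES_G = 10; EF_G = 10+4 = 14
ES_H = max(EF_A=12, EF_C=7, EF_D=15, EF_E=19, EF_F=24, EF_G=14) = 24; EF_H = 24+12 = 36
Expected project duration μ = 36 days. Critical path: B → F → H.

36 days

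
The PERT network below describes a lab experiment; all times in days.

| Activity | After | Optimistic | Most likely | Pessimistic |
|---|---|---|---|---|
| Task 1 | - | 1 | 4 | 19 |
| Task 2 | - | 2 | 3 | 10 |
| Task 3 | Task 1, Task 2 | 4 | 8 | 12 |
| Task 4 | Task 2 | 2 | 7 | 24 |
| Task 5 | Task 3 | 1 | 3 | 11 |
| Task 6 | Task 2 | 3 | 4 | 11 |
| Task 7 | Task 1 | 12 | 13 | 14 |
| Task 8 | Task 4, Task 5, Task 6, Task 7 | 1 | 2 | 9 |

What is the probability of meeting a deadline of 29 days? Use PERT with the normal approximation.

0.983

te_Task 1 = (1 + 4·4 + 19)/6 = 36/6 = 6; σ²_Task 1 = ((19−1)/6)² = 9.000
te_Task 2 = (2 + 4·3 + 10)/6 = 24/6 = 4; σ²_Task 2 = ((10−2)/6)² = 1.778
te_Task 3 = (4 + 4·8 + 12)/6 = 48/6 = 8; σ²_Task 3 = ((12−4)/6)² = 1.778
te_Task 4 = (2 + 4·7 + 24)/6 = 54/6 = 9; σ²_Task 4 = ((24−2)/6)² = 13.444
te_Task 5 = (1 + 4·3 + 11)/6 = 24/6 = 4; σ²_Task 5 = ((11−1)/6)² = 2.778
te_Task 6 = (3 + 4·4 + 11)/6 = 30/6 = 5; σ²_Task 6 = ((11−3)/6)² = 1.778
te_Task 7 = (12 + 4·13 + 14)/6 = 78/6 = 13; σ²_Task 7 = ((14−12)/6)² = 0.111
te_Task 8 = (1 + 4·2 + 9)/6 = 18/6 = 3; σ²_Task 8 = ((9−1)/6)² = 1.778

Forward pass:
ES_Task 1 = 0; EF_Task 1 = 6
ES_Task 2 = 0; EF_Task 2 = 4
ES_Task 3 = max(EF_Task 1=6, EF_Task 2=4) = 6; EF_Task 3 = 6+8 = 14
ES_Task 4 = 4; EF_Task 4 = 4+9 = 13
ES_Task 5 = 14; EF_Task 5 = 14+4 = 18
ES_Task 6 = 4; EF_Task 6 = 4+5 = 9
ES_Task 7 = 6; EF_Task 7 = 6+13 = 19
ES_Task 8 = max(EF_Task 4=13, EF_Task 5=18, EF_Task 6=9, EF_Task 7=19) = 19; EF_Task 8 = 19+3 = 22
Expected project duration μ = 22 days. Critical path: Task 1 → Task 7 → Task 8.

Variance along critical path = 9.000 + 0.111 + 1.778 = 10.889; σ = √10.889 = 3.300 days.
Z = (29 − 22) / 3.300 = 2.121
P(T ≤ 29) = Φ(2.121) ≈ 0.983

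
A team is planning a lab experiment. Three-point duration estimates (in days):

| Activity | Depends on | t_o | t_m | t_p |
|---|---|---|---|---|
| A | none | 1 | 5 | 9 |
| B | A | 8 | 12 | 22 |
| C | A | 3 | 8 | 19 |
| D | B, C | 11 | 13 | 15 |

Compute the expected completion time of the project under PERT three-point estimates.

te_A = (1 + 4·5 + 9)/6 = 30/6 = 5
te_B = (8 + 4·12 + 22)/6 = 78/6 = 13
te_C = (3 + 4·8 + 19)/6 = 54/6 = 9
te_D = (11 + 4·13 + 15)/6 = 78/6 = 13

Forward pass:
ES_A = 0; EF_A = 5
ES_B = 5; EF_B = 5+13 = 18
ES_C = 5; EF_C = 5+9 = 14
ES_D = max(EF_B=18, EF_C=14) = 18; EF_D = 18+13 = 31
Expected project duration μ = 31 days. Critical path: A → B → D.

31 days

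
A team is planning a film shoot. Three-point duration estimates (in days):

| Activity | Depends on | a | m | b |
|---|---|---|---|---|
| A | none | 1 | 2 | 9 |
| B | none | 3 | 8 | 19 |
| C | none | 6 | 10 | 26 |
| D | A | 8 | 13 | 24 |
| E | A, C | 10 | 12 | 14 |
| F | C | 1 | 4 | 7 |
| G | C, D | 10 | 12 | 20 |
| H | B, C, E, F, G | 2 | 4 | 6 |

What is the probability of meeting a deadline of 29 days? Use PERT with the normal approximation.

0.075

te_A = (1 + 4·2 + 9)/6 = 18/6 = 3; σ²_A = ((9−1)/6)² = 1.778
te_B = (3 + 4·8 + 19)/6 = 54/6 = 9; σ²_B = ((19−3)/6)² = 7.111
te_C = (6 + 4·10 + 26)/6 = 72/6 = 12; σ²_C = ((26−6)/6)² = 11.111
te_D = (8 + 4·13 + 24)/6 = 84/6 = 14; σ²_D = ((24−8)/6)² = 7.111
te_E = (10 + 4·12 + 14)/6 = 72/6 = 12; σ²_E = ((14−10)/6)² = 0.444
te_F = (1 + 4·4 + 7)/6 = 24/6 = 4; σ²_F = ((7−1)/6)² = 1.000
te_G = (10 + 4·12 + 20)/6 = 78/6 = 13; σ²_G = ((20−10)/6)² = 2.778
te_H = (2 + 4·4 + 6)/6 = 24/6 = 4; σ²_H = ((6−2)/6)² = 0.444

Forward pass:
ES_A = 0; EF_A = 3
ES_B = 0; EF_B = 9
ES_C = 0; EF_C = 12
ES_D = 3; EF_D = 3+14 = 17
ES_E = max(EF_A=3, EF_C=12) = 12; EF_E = 12+12 = 24
ES_F = 12; EF_F = 12+4 = 16
ES_G = max(EF_C=12, EF_D=17) = 17; EF_G = 17+13 = 30
ES_H = max(EF_B=9, EF_C=12, EF_E=24, EF_F=16, EF_G=30) = 30; EF_H = 30+4 = 34
Expected project duration μ = 34 days. Critical path: A → D → G → H.

Variance along critical path = 1.778 + 7.111 + 2.778 + 0.444 = 12.111; σ = √12.111 = 3.480 days.
Z = (29 − 34) / 3.480 = -1.437
P(T ≤ 29) = Φ(-1.437) ≈ 0.075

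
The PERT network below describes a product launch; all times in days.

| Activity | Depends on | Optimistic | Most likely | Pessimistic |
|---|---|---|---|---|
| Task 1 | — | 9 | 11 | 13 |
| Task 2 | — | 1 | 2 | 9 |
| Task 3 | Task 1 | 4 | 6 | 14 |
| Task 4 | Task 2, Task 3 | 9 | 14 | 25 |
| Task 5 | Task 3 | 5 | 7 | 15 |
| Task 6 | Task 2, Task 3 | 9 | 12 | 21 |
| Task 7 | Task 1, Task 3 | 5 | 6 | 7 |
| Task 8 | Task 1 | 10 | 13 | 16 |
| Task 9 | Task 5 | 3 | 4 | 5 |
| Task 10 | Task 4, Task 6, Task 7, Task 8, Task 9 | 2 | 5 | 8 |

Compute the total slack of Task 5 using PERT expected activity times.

3 days

te_Task 1 = (9 + 4·11 + 13)/6 = 66/6 = 11
te_Task 2 = (1 + 4·2 + 9)/6 = 18/6 = 3
te_Task 3 = (4 + 4·6 + 14)/6 = 42/6 = 7
te_Task 4 = (9 + 4·14 + 25)/6 = 90/6 = 15
te_Task 5 = (5 + 4·7 + 15)/6 = 48/6 = 8
te_Task 6 = (9 + 4·12 + 21)/6 = 78/6 = 13
te_Task 7 = (5 + 4·6 + 7)/6 = 36/6 = 6
te_Task 8 = (10 + 4·13 + 16)/6 = 78/6 = 13
te_Task 9 = (3 + 4·4 + 5)/6 = 24/6 = 4
te_Task 10 = (2 + 4·5 + 8)/6 = 30/6 = 5

Forward pass:
ES_Task 1 = 0; EF_Task 1 = 11
ES_Task 2 = 0; EF_Task 2 = 3
ES_Task 3 = 11; EF_Task 3 = 11+7 = 18
ES_Task 4 = max(EF_Task 2=3, EF_Task 3=18) = 18; EF_Task 4 = 18+15 = 33
ES_Task 5 = 18; EF_Task 5 = 18+8 = 26
ES_Task 6 = max(EF_Task 2=3, EF_Task 3=18) = 18; EF_Task 6 = 18+13 = 31
ES_Task 7 = max(EF_Task 1=11, EF_Task 3=18) = 18; EF_Task 7 = 18+6 = 24
ES_Task 8 = 11; EF_Task 8 = 11+13 = 24
ES_Task 9 = 26; EF_Task 9 = 26+4 = 30
ES_Task 10 = max(EF_Task 4=33, EF_Task 6=31, EF_Task 7=24, EF_Task 8=24, EF_Task 9=30) = 33; EF_Task 10 = 33+5 = 38
Expected project duration μ = 38 days. Critical path: Task 1 → Task 3 → Task 4 → Task 10.

Backward pass:
LF_Task 10 = 38; LS_Task 10 = 38−5 = 33
LF_Task 9 = LS_Task 10 = 33; LS_Task 9 = 33−4 = 29
LF_Task 8 = LS_Task 10 = 33; LS_Task 8 = 33−13 = 20
LF_Task 7 = LS_Task 10 = 33; LS_Task 7 = 33−6 = 27
LF_Task 6 = LS_Task 10 = 33; LS_Task 6 = 33−13 = 20
LF_Task 5 = LS_Task 9 = 29; LS_Task 5 = 29−8 = 21
LF_Task 4 = LS_Task 10 = 33; LS_Task 4 = 33−15 = 18
LF_Task 3 = min(LS_Task 4=18, LS_Task 5=21, LS_Task 6=20, LS_Task 7=27) = 18; LS_Task 3 = 18−7 = 11
LF_Task 2 = min(LS_Task 4=18, LS_Task 6=20) = 18; LS_Task 2 = 18−3 = 15
LF_Task 1 = min(LS_Task 3=11, LS_Task 7=27, LS_Task 8=20) = 11; LS_Task 1 = 11−11 = 0
Slack_Task 5 = LS_Task 5 − ES_Task 5 = 21 − 18 = 3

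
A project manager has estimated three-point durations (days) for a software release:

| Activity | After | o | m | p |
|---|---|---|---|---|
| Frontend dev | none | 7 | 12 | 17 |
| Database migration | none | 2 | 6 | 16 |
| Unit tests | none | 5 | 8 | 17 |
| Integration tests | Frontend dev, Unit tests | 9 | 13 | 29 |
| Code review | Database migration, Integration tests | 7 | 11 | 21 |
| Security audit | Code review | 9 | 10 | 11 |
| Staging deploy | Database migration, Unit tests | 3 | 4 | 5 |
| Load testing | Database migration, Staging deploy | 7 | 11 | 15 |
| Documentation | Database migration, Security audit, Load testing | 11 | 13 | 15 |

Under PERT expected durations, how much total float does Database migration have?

20 days

te_Frontend dev = (7 + 4·12 + 17)/6 = 72/6 = 12
te_Database migration = (2 + 4·6 + 16)/6 = 42/6 = 7
te_Unit tests = (5 + 4·8 + 17)/6 = 54/6 = 9
te_Integration tests = (9 + 4·13 + 29)/6 = 90/6 = 15
te_Code review = (7 + 4·11 + 21)/6 = 72/6 = 12
te_Security audit = (9 + 4·10 + 11)/6 = 60/6 = 10
te_Staging deploy = (3 + 4·4 + 5)/6 = 24/6 = 4
te_Load testing = (7 + 4·11 + 15)/6 = 66/6 = 11
te_Documentation = (11 + 4·13 + 15)/6 = 78/6 = 13

Forward pass:
ES_Frontend dev = 0; EF_Frontend dev = 12
ES_Database migration = 0; EF_Database migration = 7
ES_Unit tests = 0; EF_Unit tests = 9
ES_Integration tests = max(EF_Frontend dev=12, EF_Unit tests=9) = 12; EF_Integration tests = 12+15 = 27
ES_Code review = max(EF_Database migration=7, EF_Integration tests=27) = 27; EF_Code review = 27+12 = 39
ES_Security audit = 39; EF_Security audit = 39+10 = 49
ES_Staging deploy = max(EF_Database migration=7, EF_Unit tests=9) = 9; EF_Staging deploy = 9+4 = 13
ES_Load testing = max(EF_Database migration=7, EF_Staging deploy=13) = 13; EF_Load testing = 13+11 = 24
ES_Documentation = max(EF_Database migration=7, EF_Security audit=49, EF_Load testing=24) = 49; EF_Documentation = 49+13 = 62
Expected project duration μ = 62 days. Critical path: Frontend dev → Integration tests → Code review → Security audit → Documentation.

Backward pass:
LF_Documentation = 62; LS_Documentation = 62−13 = 49
LF_Load testing = LS_Documentation = 49; LS_Load testing = 49−11 = 38
LF_Staging deploy = LS_Load testing = 38; LS_Staging deploy = 38−4 = 34
LF_Security audit = LS_Documentation = 49; LS_Security audit = 49−10 = 39
LF_Code review = LS_Security audit = 39; LS_Code review = 39−12 = 27
LF_Integration tests = LS_Code review = 27; LS_Integration tests = 27−15 = 12
LF_Unit tests = min(LS_Integration tests=12, LS_Staging deploy=34) = 12; LS_Unit tests = 12−9 = 3
LF_Database migration = min(LS_Code review=27, LS_Staging deploy=34, LS_Load testing=38, LS_Documentation=49) = 27; LS_Database migration = 27−7 = 20
LF_Frontend dev = LS_Integration tests = 12; LS_Frontend dev = 12−12 = 0
Slack_Database migration = LS_Database migration − ES_Database migration = 20 − 0 = 20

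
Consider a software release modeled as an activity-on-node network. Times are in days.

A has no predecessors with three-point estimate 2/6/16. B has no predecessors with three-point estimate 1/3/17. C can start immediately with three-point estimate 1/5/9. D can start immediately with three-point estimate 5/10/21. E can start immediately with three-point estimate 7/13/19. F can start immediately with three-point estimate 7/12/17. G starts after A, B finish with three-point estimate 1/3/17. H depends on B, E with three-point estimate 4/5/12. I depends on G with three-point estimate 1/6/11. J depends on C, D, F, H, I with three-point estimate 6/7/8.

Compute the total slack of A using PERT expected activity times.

1 days

te_A = (2 + 4·6 + 16)/6 = 42/6 = 7
te_B = (1 + 4·3 + 17)/6 = 30/6 = 5
te_C = (1 + 4·5 + 9)/6 = 30/6 = 5
te_D = (5 + 4·10 + 21)/6 = 66/6 = 11
te_E = (7 + 4·13 + 19)/6 = 78/6 = 13
te_F = (7 + 4·12 + 17)/6 = 72/6 = 12
te_G = (1 + 4·3 + 17)/6 = 30/6 = 5
te_H = (4 + 4·5 + 12)/6 = 36/6 = 6
te_I = (1 + 4·6 + 11)/6 = 36/6 = 6
te_J = (6 + 4·7 + 8)/6 = 42/6 = 7

Forward pass:
ES_A = 0; EF_A = 7
ES_B = 0; EF_B = 5
ES_C = 0; EF_C = 5
ES_D = 0; EF_D = 11
ES_E = 0; EF_E = 13
ES_F = 0; EF_F = 12
ES_G = max(EF_A=7, EF_B=5) = 7; EF_G = 7+5 = 12
ES_H = max(EF_B=5, EF_E=13) = 13; EF_H = 13+6 = 19
ES_I = 12; EF_I = 12+6 = 18
ES_J = max(EF_C=5, EF_D=11, EF_F=12, EF_H=19, EF_I=18) = 19; EF_J = 19+7 = 26
Expected project duration μ = 26 days. Critical path: E → H → J.

Backward pass:
LF_J = 26; LS_J = 26−7 = 19
LF_I = LS_J = 19; LS_I = 19−6 = 13
LF_H = LS_J = 19; LS_H = 19−6 = 13
LF_G = LS_I = 13; LS_G = 13−5 = 8
LF_F = LS_J = 19; LS_F = 19−12 = 7
LF_E = LS_H = 13; LS_E = 13−13 = 0
LF_D = LS_J = 19; LS_D = 19−11 = 8
LF_C = LS_J = 19; LS_C = 19−5 = 14
LF_B = min(LS_G=8, LS_H=13) = 8; LS_B = 8−5 = 3
LF_A = LS_G = 8; LS_A = 8−7 = 1
Slack_A = LS_A − ES_A = 1 − 0 = 1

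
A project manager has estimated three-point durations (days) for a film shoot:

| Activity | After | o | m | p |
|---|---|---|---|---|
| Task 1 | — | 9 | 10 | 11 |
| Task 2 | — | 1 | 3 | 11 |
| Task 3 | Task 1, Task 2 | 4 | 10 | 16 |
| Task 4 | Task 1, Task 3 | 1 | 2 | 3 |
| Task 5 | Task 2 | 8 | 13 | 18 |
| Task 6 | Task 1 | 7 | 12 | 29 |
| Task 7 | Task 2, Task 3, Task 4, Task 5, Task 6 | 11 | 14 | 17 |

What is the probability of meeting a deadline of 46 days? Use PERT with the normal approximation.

te_Task 1 = (9 + 4·10 + 11)/6 = 60/6 = 10; σ²_Task 1 = ((11−9)/6)² = 0.111
te_Task 2 = (1 + 4·3 + 11)/6 = 24/6 = 4; σ²_Task 2 = ((11−1)/6)² = 2.778
te_Task 3 = (4 + 4·10 + 16)/6 = 60/6 = 10; σ²_Task 3 = ((16−4)/6)² = 4.000
te_Task 4 = (1 + 4·2 + 3)/6 = 12/6 = 2; σ²_Task 4 = ((3−1)/6)² = 0.111
te_Task 5 = (8 + 4·13 + 18)/6 = 78/6 = 13; σ²_Task 5 = ((18−8)/6)² = 2.778
te_Task 6 = (7 + 4·12 + 29)/6 = 84/6 = 14; σ²_Task 6 = ((29−7)/6)² = 13.444
te_Task 7 = (11 + 4·14 + 17)/6 = 84/6 = 14; σ²_Task 7 = ((17−11)/6)² = 1.000

Forward pass:
ES_Task 1 = 0; EF_Task 1 = 10
ES_Task 2 = 0; EF_Task 2 = 4
ES_Task 3 = max(EF_Task 1=10, EF_Task 2=4) = 10; EF_Task 3 = 10+10 = 20
ES_Task 4 = max(EF_Task 1=10, EF_Task 3=20) = 20; EF_Task 4 = 20+2 = 22
ES_Task 5 = 4; EF_Task 5 = 4+13 = 17
ES_Task 6 = 10; EF_Task 6 = 10+14 = 24
ES_Task 7 = max(EF_Task 2=4, EF_Task 3=20, EF_Task 4=22, EF_Task 5=17, EF_Task 6=24) = 24; EF_Task 7 = 24+14 = 38
Expected project duration μ = 38 days. Critical path: Task 1 → Task 6 → Task 7.

Variance along critical path = 0.111 + 13.444 + 1.000 = 14.556; σ = √14.556 = 3.815 days.
Z = (46 − 38) / 3.815 = 2.097
P(T ≤ 46) = Φ(2.097) ≈ 0.982

0.982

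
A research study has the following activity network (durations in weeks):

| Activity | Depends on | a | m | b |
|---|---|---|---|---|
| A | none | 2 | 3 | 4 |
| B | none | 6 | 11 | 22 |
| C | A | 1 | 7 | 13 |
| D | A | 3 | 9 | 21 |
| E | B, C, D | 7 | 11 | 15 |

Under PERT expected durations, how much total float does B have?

1 weeks

te_A = (2 + 4·3 + 4)/6 = 18/6 = 3
te_B = (6 + 4·11 + 22)/6 = 72/6 = 12
te_C = (1 + 4·7 + 13)/6 = 42/6 = 7
te_D = (3 + 4·9 + 21)/6 = 60/6 = 10
te_E = (7 + 4·11 + 15)/6 = 66/6 = 11

Forward pass:
ES_A = 0; EF_A = 3
ES_B = 0; EF_B = 12
ES_C = 3; EF_C = 3+7 = 10
ES_D = 3; EF_D = 3+10 = 13
ES_E = max(EF_B=12, EF_C=10, EF_D=13) = 13; EF_E = 13+11 = 24
Expected project duration μ = 24 weeks. Critical path: A → D → E.

Backward pass:
LF_E = 24; LS_E = 24−11 = 13
LF_D = LS_E = 13; LS_D = 13−10 = 3
LF_C = LS_E = 13; LS_C = 13−7 = 6
LF_B = LS_E = 13; LS_B = 13−12 = 1
LF_A = min(LS_C=6, LS_D=3) = 3; LS_A = 3−3 = 0
Slack_B = LS_B − ES_B = 1 − 0 = 1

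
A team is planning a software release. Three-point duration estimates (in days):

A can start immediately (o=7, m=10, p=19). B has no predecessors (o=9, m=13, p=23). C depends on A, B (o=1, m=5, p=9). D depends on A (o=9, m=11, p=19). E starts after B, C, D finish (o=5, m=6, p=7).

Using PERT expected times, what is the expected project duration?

te_A = (7 + 4·10 + 19)/6 = 66/6 = 11
te_B = (9 + 4·13 + 23)/6 = 84/6 = 14
te_C = (1 + 4·5 + 9)/6 = 30/6 = 5
te_D = (9 + 4·11 + 19)/6 = 72/6 = 12
te_E = (5 + 4·6 + 7)/6 = 36/6 = 6

Forward pass:
ES_A = 0; EF_A = 11
ES_B = 0; EF_B = 14
ES_C = max(EF_A=11, EF_B=14) = 14; EF_C = 14+5 = 19
ES_D = 11; EF_D = 11+12 = 23
ES_E = max(EF_B=14, EF_C=19, EF_D=23) = 23; EF_E = 23+6 = 29
Expected project duration μ = 29 days. Critical path: A → D → E.

29 days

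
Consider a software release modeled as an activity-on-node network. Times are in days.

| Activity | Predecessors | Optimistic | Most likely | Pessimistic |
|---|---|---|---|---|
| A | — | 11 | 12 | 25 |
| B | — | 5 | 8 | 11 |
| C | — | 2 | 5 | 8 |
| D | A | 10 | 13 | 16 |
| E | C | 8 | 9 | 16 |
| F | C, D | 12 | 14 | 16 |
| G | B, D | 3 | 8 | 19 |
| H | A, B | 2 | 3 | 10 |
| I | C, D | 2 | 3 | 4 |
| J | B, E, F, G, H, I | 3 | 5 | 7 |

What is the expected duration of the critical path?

46 days

te_A = (11 + 4·12 + 25)/6 = 84/6 = 14
te_B = (5 + 4·8 + 11)/6 = 48/6 = 8
te_C = (2 + 4·5 + 8)/6 = 30/6 = 5
te_D = (10 + 4·13 + 16)/6 = 78/6 = 13
te_E = (8 + 4·9 + 16)/6 = 60/6 = 10
te_F = (12 + 4·14 + 16)/6 = 84/6 = 14
te_G = (3 + 4·8 + 19)/6 = 54/6 = 9
te_H = (2 + 4·3 + 10)/6 = 24/6 = 4
te_I = (2 + 4·3 + 4)/6 = 18/6 = 3
te_J = (3 + 4·5 + 7)/6 = 30/6 = 5

Forward pass:
ES_A = 0; EF_A = 14
ES_B = 0; EF_B = 8
ES_C = 0; EF_C = 5
ES_D = 14; EF_D = 14+13 = 27
ES_E = 5; EF_E = 5+10 = 15
ES_F = max(EF_C=5, EF_D=27) = 27; EF_F = 27+14 = 41
ES_G = max(EF_B=8, EF_D=27) = 27; EF_G = 27+9 = 36
ES_H = max(EF_A=14, EF_B=8) = 14; EF_H = 14+4 = 18
ES_I = max(EF_C=5, EF_D=27) = 27; EF_I = 27+3 = 30
ES_J = max(EF_B=8, EF_E=15, EF_F=41, EF_G=36, EF_H=18, EF_I=30) = 41; EF_J = 41+5 = 46
Expected project duration μ = 46 days. Critical path: A → D → F → J.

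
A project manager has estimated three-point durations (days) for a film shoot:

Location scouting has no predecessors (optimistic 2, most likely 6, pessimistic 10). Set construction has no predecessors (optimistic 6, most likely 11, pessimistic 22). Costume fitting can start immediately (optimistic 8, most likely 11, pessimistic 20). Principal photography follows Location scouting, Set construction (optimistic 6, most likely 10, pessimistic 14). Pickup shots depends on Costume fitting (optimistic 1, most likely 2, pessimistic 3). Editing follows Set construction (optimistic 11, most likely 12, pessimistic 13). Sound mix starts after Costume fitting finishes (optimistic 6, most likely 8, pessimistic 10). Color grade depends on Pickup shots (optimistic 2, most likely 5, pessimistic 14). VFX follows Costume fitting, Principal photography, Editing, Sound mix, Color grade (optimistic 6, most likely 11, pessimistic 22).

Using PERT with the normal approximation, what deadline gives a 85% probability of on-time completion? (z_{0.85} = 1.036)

te_Location scouting = (2 + 4·6 + 10)/6 = 36/6 = 6; σ²_Location scouting = ((10−2)/6)² = 1.778
te_Set construction = (6 + 4·11 + 22)/6 = 72/6 = 12; σ²_Set construction = ((22−6)/6)² = 7.111
te_Costume fitting = (8 + 4·11 + 20)/6 = 72/6 = 12; σ²_Costume fitting = ((20−8)/6)² = 4.000
te_Principal photography = (6 + 4·10 + 14)/6 = 60/6 = 10; σ²_Principal photography = ((14−6)/6)² = 1.778
te_Pickup shots = (1 + 4·2 + 3)/6 = 12/6 = 2; σ²_Pickup shots = ((3−1)/6)² = 0.111
te_Editing = (11 + 4·12 + 13)/6 = 72/6 = 12; σ²_Editing = ((13−11)/6)² = 0.111
te_Sound mix = (6 + 4·8 + 10)/6 = 48/6 = 8; σ²_Sound mix = ((10−6)/6)² = 0.444
te_Color grade = (2 + 4·5 + 14)/6 = 36/6 = 6; σ²_Color grade = ((14−2)/6)² = 4.000
te_VFX = (6 + 4·11 + 22)/6 = 72/6 = 12; σ²_VFX = ((22−6)/6)² = 7.111

Forward pass:
ES_Location scouting = 0; EF_Location scouting = 6
ES_Set construction = 0; EF_Set construction = 12
ES_Costume fitting = 0; EF_Costume fitting = 12
ES_Principal photography = max(EF_Location scouting=6, EF_Set construction=12) = 12; EF_Principal photography = 12+10 = 22
ES_Pickup shots = 12; EF_Pickup shots = 12+2 = 14
ES_Editing = 12; EF_Editing = 12+12 = 24
ES_Sound mix = 12; EF_Sound mix = 12+8 = 20
ES_Color grade = 14; EF_Color grade = 14+6 = 20
ES_VFX = max(EF_Costume fitting=12, EF_Principal photography=22, EF_Editing=24, EF_Sound mix=20, EF_Color grade=20) = 24; EF_VFX = 24+12 = 36
Expected project duration μ = 36 days. Critical path: Set construction → Editing → VFX.

Variance along critical path = 7.111 + 0.111 + 7.111 = 14.333; σ = 3.786 days.
D = μ + z·σ = 36 + 1.036·3.786 = 39.9 days

39.9 days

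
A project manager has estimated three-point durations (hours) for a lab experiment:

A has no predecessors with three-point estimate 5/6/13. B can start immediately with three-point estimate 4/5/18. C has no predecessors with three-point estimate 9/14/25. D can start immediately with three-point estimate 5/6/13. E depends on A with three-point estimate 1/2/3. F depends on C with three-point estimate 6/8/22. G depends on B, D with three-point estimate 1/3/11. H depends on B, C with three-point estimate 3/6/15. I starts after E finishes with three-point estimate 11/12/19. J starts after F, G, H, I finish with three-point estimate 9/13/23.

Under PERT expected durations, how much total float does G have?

14 hours

te_A = (5 + 4·6 + 13)/6 = 42/6 = 7
te_B = (4 + 4·5 + 18)/6 = 42/6 = 7
te_C = (9 + 4·14 + 25)/6 = 90/6 = 15
te_D = (5 + 4·6 + 13)/6 = 42/6 = 7
te_E = (1 + 4·2 + 3)/6 = 12/6 = 2
te_F = (6 + 4·8 + 22)/6 = 60/6 = 10
te_G = (1 + 4·3 + 11)/6 = 24/6 = 4
te_H = (3 + 4·6 + 15)/6 = 42/6 = 7
te_I = (11 + 4·12 + 19)/6 = 78/6 = 13
te_J = (9 + 4·13 + 23)/6 = 84/6 = 14

Forward pass:
ES_A = 0; EF_A = 7
ES_B = 0; EF_B = 7
ES_C = 0; EF_C = 15
ES_D = 0; EF_D = 7
ES_E = 7; EF_E = 7+2 = 9
ES_F = 15; EF_F = 15+10 = 25
ES_G = max(EF_B=7, EF_D=7) = 7; EF_G = 7+4 = 11
ES_H = max(EF_B=7, EF_C=15) = 15; EF_H = 15+7 = 22
ES_I = 9; EF_I = 9+13 = 22
ES_J = max(EF_F=25, EF_G=11, EF_H=22, EF_I=22) = 25; EF_J = 25+14 = 39
Expected project duration μ = 39 hours. Critical path: C → F → J.

Backward pass:
LF_J = 39; LS_J = 39−14 = 25
LF_I = LS_J = 25; LS_I = 25−13 = 12
LF_H = LS_J = 25; LS_H = 25−7 = 18
LF_G = LS_J = 25; LS_G = 25−4 = 21
LF_F = LS_J = 25; LS_F = 25−10 = 15
LF_E = LS_I = 12; LS_E = 12−2 = 10
LF_D = LS_G = 21; LS_D = 21−7 = 14
LF_C = min(LS_F=15, LS_H=18) = 15; LS_C = 15−15 = 0
LF_B = min(LS_G=21, LS_H=18) = 18; LS_B = 18−7 = 11
LF_A = LS_E = 10; LS_A = 10−7 = 3
Slack_G = LS_G − ES_G = 21 − 7 = 14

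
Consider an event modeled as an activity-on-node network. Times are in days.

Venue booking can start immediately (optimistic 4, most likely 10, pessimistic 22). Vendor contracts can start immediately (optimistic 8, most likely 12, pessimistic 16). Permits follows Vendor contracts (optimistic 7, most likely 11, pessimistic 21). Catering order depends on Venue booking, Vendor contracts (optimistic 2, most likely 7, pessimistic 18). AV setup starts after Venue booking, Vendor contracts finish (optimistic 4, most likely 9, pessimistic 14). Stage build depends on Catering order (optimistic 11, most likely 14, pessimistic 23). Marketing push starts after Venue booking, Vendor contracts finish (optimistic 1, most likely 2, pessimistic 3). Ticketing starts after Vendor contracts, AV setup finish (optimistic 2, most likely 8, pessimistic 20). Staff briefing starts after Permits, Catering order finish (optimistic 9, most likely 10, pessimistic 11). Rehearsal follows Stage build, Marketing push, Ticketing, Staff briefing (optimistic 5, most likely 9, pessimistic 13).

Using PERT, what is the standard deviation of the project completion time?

3.83 days

te_Venue booking = (4 + 4·10 + 22)/6 = 66/6 = 11; σ²_Venue booking = ((22−4)/6)² = 9.000
te_Vendor contracts = (8 + 4·12 + 16)/6 = 72/6 = 12; σ²_Vendor contracts = ((16−8)/6)² = 1.778
te_Permits = (7 + 4·11 + 21)/6 = 72/6 = 12; σ²_Permits = ((21−7)/6)² = 5.444
te_Catering order = (2 + 4·7 + 18)/6 = 48/6 = 8; σ²_Catering order = ((18−2)/6)² = 7.111
te_AV setup = (4 + 4·9 + 14)/6 = 54/6 = 9; σ²_AV setup = ((14−4)/6)² = 2.778
te_Stage build = (11 + 4·14 + 23)/6 = 90/6 = 15; σ²_Stage build = ((23−11)/6)² = 4.000
te_Marketing push = (1 + 4·2 + 3)/6 = 12/6 = 2; σ²_Marketing push = ((3−1)/6)² = 0.111
te_Ticketing = (2 + 4·8 + 20)/6 = 54/6 = 9; σ²_Ticketing = ((20−2)/6)² = 9.000
te_Staff briefing = (9 + 4·10 + 11)/6 = 60/6 = 10; σ²_Staff briefing = ((11−9)/6)² = 0.111
te_Rehearsal = (5 + 4·9 + 13)/6 = 54/6 = 9; σ²_Rehearsal = ((13−5)/6)² = 1.778

Forward pass:
ES_Venue booking = 0; EF_Venue booking = 11
ES_Vendor contracts = 0; EF_Vendor contracts = 12
ES_Permits = 12; EF_Permits = 12+12 = 24
ES_Catering order = max(EF_Venue booking=11, EF_Vendor contracts=12) = 12; EF_Catering order = 12+8 = 20
ES_AV setup = max(EF_Venue booking=11, EF_Vendor contracts=12) = 12; EF_AV setup = 12+9 = 21
ES_Stage build = 20; EF_Stage build = 20+15 = 35
ES_Marketing push = max(EF_Venue booking=11, EF_Vendor contracts=12) = 12; EF_Marketing push = 12+2 = 14
ES_Ticketing = max(EF_Vendor contracts=12, EF_AV setup=21) = 21; EF_Ticketing = 21+9 = 30
ES_Staff briefing = max(EF_Permits=24, EF_Catering order=20) = 24; EF_Staff briefing = 24+10 = 34
ES_Rehearsal = max(EF_Stage build=35, EF_Marketing push=14, EF_Ticketing=30, EF_Staff briefing=34) = 35; EF_Rehearsal = 35+9 = 44
Expected project duration μ = 44 days. Critical path: Vendor contracts → Catering order → Stage build → Rehearsal.

Variance along critical path = 1.778 + 7.111 + 4.000 + 1.778 = 14.667
σ = √14.667 = 3.830 days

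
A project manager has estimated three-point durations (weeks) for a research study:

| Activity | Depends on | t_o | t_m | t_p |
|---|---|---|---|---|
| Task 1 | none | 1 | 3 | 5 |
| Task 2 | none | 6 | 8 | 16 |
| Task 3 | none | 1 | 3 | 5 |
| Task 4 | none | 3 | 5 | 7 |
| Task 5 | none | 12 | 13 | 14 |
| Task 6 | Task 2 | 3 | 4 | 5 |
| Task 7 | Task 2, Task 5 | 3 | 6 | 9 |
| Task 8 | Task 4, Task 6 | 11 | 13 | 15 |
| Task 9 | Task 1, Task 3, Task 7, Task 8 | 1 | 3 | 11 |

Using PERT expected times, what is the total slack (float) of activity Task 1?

te_Task 1 = (1 + 4·3 + 5)/6 = 18/6 = 3
te_Task 2 = (6 + 4·8 + 16)/6 = 54/6 = 9
te_Task 3 = (1 + 4·3 + 5)/6 = 18/6 = 3
te_Task 4 = (3 + 4·5 + 7)/6 = 30/6 = 5
te_Task 5 = (12 + 4·13 + 14)/6 = 78/6 = 13
te_Task 6 = (3 + 4·4 + 5)/6 = 24/6 = 4
te_Task 7 = (3 + 4·6 + 9)/6 = 36/6 = 6
te_Task 8 = (11 + 4·13 + 15)/6 = 78/6 = 13
te_Task 9 = (1 + 4·3 + 11)/6 = 24/6 = 4

Forward pass:
ES_Task 1 = 0; EF_Task 1 = 3
ES_Task 2 = 0; EF_Task 2 = 9
ES_Task 3 = 0; EF_Task 3 = 3
ES_Task 4 = 0; EF_Task 4 = 5
ES_Task 5 = 0; EF_Task 5 = 13
ES_Task 6 = 9; EF_Task 6 = 9+4 = 13
ES_Task 7 = max(EF_Task 2=9, EF_Task 5=13) = 13; EF_Task 7 = 13+6 = 19
ES_Task 8 = max(EF_Task 4=5, EF_Task 6=13) = 13; EF_Task 8 = 13+13 = 26
ES_Task 9 = max(EF_Task 1=3, EF_Task 3=3, EF_Task 7=19, EF_Task 8=26) = 26; EF_Task 9 = 26+4 = 30
Expected project duration μ = 30 weeks. Critical path: Task 2 → Task 6 → Task 8 → Task 9.

Backward pass:
LF_Task 9 = 30; LS_Task 9 = 30−4 = 26
LF_Task 8 = LS_Task 9 = 26; LS_Task 8 = 26−13 = 13
LF_Task 7 = LS_Task 9 = 26; LS_Task 7 = 26−6 = 20
LF_Task 6 = LS_Task 8 = 13; LS_Task 6 = 13−4 = 9
LF_Task 5 = LS_Task 7 = 20; LS_Task 5 = 20−13 = 7
LF_Task 4 = LS_Task 8 = 13; LS_Task 4 = 13−5 = 8
LF_Task 3 = LS_Task 9 = 26; LS_Task 3 = 26−3 = 23
LF_Task 2 = min(LS_Task 6=9, LS_Task 7=20) = 9; LS_Task 2 = 9−9 = 0
LF_Task 1 = LS_Task 9 = 26; LS_Task 1 = 26−3 = 23
Slack_Task 1 = LS_Task 1 − ES_Task 1 = 23 − 0 = 23

23 weeks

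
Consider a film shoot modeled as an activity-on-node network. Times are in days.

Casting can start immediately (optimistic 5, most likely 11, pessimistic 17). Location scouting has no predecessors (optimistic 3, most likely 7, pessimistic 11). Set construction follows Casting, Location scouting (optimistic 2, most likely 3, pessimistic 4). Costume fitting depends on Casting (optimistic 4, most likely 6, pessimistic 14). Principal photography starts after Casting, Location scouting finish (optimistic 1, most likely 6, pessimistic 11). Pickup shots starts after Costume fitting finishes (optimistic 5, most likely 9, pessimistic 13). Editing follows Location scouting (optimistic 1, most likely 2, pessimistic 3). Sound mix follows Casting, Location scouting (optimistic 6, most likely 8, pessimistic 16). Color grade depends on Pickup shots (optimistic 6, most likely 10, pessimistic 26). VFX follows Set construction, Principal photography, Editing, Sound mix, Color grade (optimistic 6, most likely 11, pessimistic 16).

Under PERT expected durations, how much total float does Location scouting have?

te_Casting = (5 + 4·11 + 17)/6 = 66/6 = 11
te_Location scouting = (3 + 4·7 + 11)/6 = 42/6 = 7
te_Set construction = (2 + 4·3 + 4)/6 = 18/6 = 3
te_Costume fitting = (4 + 4·6 + 14)/6 = 42/6 = 7
te_Principal photography = (1 + 4·6 + 11)/6 = 36/6 = 6
te_Pickup shots = (5 + 4·9 + 13)/6 = 54/6 = 9
te_Editing = (1 + 4·2 + 3)/6 = 12/6 = 2
te_Sound mix = (6 + 4·8 + 16)/6 = 54/6 = 9
te_Color grade = (6 + 4·10 + 26)/6 = 72/6 = 12
te_VFX = (6 + 4·11 + 16)/6 = 66/6 = 11

Forward pass:
ES_Casting = 0; EF_Casting = 11
ES_Location scouting = 0; EF_Location scouting = 7
ES_Set construction = max(EF_Casting=11, EF_Location scouting=7) = 11; EF_Set construction = 11+3 = 14
ES_Costume fitting = 11; EF_Costume fitting = 11+7 = 18
ES_Principal photography = max(EF_Casting=11, EF_Location scouting=7) = 11; EF_Principal photography = 11+6 = 17
ES_Pickup shots = 18; EF_Pickup shots = 18+9 = 27
ES_Editing = 7; EF_Editing = 7+2 = 9
ES_Sound mix = max(EF_Casting=11, EF_Location scouting=7) = 11; EF_Sound mix = 11+9 = 20
ES_Color grade = 27; EF_Color grade = 27+12 = 39
ES_VFX = max(EF_Set construction=14, EF_Principal photography=17, EF_Editing=9, EF_Sound mix=20, EF_Color grade=39) = 39; EF_VFX = 39+11 = 50
Expected project duration μ = 50 days. Critical path: Casting → Costume fitting → Pickup shots → Color grade → VFX.

Backward pass:
LF_VFX = 50; LS_VFX = 50−11 = 39
LF_Color grade = LS_VFX = 39; LS_Color grade = 39−12 = 27
LF_Sound mix = LS_VFX = 39; LS_Sound mix = 39−9 = 30
LF_Editing = LS_VFX = 39; LS_Editing = 39−2 = 37
LF_Pickup shots = LS_Color grade = 27; LS_Pickup shots = 27−9 = 18
LF_Principal photography = LS_VFX = 39; LS_Principal photography = 39−6 = 33
LF_Costume fitting = LS_Pickup shots = 18; LS_Costume fitting = 18−7 = 11
LF_Set construction = LS_VFX = 39; LS_Set construction = 39−3 = 36
LF_Location scouting = min(LS_Set construction=36, LS_Principal photography=33, LS_Editing=37, LS_Sound mix=30) = 30; LS_Location scouting = 30−7 = 23
LF_Casting = min(LS_Set construction=36, LS_Costume fitting=11, LS_Principal photography=33, LS_Sound mix=30) = 11; LS_Casting = 11−11 = 0
Slack_Location scouting = LS_Location scouting − ES_Location scouting = 23 − 0 = 23

23 days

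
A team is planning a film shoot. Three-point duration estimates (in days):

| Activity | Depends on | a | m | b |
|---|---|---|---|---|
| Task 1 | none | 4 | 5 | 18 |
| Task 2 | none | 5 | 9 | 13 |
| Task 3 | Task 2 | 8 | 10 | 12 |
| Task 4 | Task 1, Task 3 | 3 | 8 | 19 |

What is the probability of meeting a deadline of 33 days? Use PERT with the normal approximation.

0.949

te_Task 1 = (4 + 4·5 + 18)/6 = 42/6 = 7; σ²_Task 1 = ((18−4)/6)² = 5.444
te_Task 2 = (5 + 4·9 + 13)/6 = 54/6 = 9; σ²_Task 2 = ((13−5)/6)² = 1.778
te_Task 3 = (8 + 4·10 + 12)/6 = 60/6 = 10; σ²_Task 3 = ((12−8)/6)² = 0.444
te_Task 4 = (3 + 4·8 + 19)/6 = 54/6 = 9; σ²_Task 4 = ((19−3)/6)² = 7.111

Forward pass:
ES_Task 1 = 0; EF_Task 1 = 7
ES_Task 2 = 0; EF_Task 2 = 9
ES_Task 3 = 9; EF_Task 3 = 9+10 = 19
ES_Task 4 = max(EF_Task 1=7, EF_Task 3=19) = 19; EF_Task 4 = 19+9 = 28
Expected project duration μ = 28 days. Critical path: Task 2 → Task 3 → Task 4.

Variance along critical path = 1.778 + 0.444 + 7.111 = 9.333; σ = √9.333 = 3.055 days.
Z = (33 − 28) / 3.055 = 1.637
P(T ≤ 33) = Φ(1.637) ≈ 0.949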